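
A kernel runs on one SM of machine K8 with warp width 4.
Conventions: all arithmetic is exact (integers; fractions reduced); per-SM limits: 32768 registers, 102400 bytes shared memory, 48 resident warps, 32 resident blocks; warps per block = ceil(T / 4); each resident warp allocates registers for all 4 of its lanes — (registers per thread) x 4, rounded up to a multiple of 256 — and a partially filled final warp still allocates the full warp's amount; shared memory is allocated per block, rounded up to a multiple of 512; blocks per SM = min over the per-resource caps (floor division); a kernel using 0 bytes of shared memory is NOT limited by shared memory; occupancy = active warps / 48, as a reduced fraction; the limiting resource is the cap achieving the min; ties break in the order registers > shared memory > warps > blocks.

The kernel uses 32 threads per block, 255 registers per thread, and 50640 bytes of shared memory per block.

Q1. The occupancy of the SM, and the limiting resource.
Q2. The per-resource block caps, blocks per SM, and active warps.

Answer: occupancy 1/3, limited by shared memory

registers: 4 blocks
shared memory: 2 blocks
warps: 6 blocks
blocks: 32 blocks

Answer: 2 blocks, 16 active warps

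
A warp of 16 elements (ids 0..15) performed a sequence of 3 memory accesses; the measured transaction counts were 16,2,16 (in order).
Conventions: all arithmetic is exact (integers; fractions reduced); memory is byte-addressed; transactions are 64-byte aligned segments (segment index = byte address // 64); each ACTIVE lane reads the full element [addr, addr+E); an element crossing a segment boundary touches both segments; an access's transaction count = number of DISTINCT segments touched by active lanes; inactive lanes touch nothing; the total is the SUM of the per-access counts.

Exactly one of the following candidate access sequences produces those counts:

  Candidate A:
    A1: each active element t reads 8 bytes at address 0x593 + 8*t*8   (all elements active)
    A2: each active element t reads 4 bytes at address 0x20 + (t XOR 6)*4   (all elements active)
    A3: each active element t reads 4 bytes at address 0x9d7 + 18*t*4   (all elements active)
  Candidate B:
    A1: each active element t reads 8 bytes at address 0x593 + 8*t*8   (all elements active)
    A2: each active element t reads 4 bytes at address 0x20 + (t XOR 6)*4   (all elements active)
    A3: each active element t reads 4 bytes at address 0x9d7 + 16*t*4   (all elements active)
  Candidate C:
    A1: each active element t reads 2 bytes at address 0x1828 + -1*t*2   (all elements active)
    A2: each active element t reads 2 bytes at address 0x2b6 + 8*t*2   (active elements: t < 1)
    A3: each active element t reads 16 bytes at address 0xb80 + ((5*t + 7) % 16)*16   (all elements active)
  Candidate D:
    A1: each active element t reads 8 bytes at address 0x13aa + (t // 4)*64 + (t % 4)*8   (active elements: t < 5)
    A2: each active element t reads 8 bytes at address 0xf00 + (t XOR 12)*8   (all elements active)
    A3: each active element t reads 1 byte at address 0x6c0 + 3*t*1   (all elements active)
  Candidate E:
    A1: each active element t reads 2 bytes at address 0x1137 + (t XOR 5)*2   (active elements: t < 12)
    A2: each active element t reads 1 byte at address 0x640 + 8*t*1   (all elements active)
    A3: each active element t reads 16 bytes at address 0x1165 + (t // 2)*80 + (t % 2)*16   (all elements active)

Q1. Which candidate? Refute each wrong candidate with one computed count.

A: A3 gives 18 transactions, not 16
C: A1 gives 1 transaction, not 16
D: A1 gives 2 transactions, not 16
E: A1 gives 2 transactions, not 16
B: all counts match (16,2,16)

Answer: B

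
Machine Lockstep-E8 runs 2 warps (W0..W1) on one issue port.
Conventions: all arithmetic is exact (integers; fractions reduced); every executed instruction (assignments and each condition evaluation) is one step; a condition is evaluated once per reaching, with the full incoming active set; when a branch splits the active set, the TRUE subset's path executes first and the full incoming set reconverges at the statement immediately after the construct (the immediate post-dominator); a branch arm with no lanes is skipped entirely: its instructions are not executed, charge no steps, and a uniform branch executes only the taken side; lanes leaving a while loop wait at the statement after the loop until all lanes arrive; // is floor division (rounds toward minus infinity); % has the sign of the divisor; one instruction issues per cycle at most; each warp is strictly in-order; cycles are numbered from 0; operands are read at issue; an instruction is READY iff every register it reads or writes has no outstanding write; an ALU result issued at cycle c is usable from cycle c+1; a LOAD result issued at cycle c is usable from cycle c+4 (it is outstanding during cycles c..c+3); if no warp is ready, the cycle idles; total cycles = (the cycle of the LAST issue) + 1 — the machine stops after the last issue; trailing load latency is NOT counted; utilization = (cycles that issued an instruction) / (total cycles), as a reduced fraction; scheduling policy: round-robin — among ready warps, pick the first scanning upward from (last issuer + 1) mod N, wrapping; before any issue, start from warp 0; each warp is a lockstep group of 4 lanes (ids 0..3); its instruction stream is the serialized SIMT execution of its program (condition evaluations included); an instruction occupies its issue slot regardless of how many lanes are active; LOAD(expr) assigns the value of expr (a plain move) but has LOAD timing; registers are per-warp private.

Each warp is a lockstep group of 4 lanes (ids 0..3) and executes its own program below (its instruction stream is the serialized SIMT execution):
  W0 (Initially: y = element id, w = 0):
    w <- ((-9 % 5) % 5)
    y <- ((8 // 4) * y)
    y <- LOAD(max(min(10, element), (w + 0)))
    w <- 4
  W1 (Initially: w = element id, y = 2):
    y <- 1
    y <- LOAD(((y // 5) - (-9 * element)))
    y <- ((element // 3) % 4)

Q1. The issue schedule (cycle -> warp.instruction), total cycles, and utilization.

cycle 0: W0.I0
cycle 1: W1.I0
cycle 2: W0.I1
cycle 3: W1.I1
cycle 4: W0.I2
cycle 5: W0.I3
cycle 6: idle
cycle 7: W1.I2

Answer: 8 cycles, utilization 7/8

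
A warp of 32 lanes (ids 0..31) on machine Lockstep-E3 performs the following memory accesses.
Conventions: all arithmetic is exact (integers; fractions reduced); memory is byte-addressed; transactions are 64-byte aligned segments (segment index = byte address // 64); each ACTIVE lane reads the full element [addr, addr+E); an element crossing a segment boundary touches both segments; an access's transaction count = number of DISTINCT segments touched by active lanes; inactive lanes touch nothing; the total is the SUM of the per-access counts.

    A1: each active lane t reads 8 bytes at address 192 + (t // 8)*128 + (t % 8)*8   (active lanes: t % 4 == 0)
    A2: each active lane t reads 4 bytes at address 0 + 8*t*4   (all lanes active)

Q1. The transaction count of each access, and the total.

A1: 4 transactions
A2: 16 transactions

Answer: 4,16; total 20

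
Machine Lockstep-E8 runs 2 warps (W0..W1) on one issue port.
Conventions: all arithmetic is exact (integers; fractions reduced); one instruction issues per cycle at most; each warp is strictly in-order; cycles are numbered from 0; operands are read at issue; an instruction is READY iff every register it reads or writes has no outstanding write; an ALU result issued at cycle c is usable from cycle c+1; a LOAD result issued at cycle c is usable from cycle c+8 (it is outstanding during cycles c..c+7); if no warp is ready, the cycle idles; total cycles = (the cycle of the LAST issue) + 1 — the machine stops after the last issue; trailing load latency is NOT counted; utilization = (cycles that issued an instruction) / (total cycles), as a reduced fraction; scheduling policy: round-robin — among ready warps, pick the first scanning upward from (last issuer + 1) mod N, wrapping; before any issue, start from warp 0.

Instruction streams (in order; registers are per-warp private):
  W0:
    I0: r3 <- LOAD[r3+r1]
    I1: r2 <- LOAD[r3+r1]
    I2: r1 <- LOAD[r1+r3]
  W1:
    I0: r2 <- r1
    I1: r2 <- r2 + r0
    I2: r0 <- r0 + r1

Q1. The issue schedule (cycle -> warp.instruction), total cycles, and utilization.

cycle 0: W0.I0
cycle 1: W1.I0
cycle 2: W1.I1
cycle 3: W1.I2
cycle 4: idle
cycle 5: idle
cycle 6: idle
cycle 7: idle
cycle 8: W0.I1
cycle 9: W0.I2

Answer: 10 cycles, utilization 3/5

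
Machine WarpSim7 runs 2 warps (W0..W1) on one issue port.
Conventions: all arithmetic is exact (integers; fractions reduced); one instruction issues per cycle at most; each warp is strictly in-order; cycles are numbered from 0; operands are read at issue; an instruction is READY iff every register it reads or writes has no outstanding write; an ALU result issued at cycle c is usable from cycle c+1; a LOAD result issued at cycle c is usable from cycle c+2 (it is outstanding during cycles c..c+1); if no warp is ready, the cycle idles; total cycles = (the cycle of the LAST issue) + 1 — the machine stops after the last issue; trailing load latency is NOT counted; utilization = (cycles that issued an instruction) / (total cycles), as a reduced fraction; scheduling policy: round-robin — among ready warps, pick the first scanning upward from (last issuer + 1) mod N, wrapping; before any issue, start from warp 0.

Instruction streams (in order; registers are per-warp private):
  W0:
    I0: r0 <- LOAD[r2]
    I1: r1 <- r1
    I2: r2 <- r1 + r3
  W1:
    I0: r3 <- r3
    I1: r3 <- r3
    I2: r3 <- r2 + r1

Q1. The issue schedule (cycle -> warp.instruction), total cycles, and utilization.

cycle 0: W0.I0
cycle 1: W1.I0
cycle 2: W0.I1
cycle 3: W1.I1
cycle 4: W0.I2
cycle 5: W1.I2

Answer: 6 cycles, utilization 1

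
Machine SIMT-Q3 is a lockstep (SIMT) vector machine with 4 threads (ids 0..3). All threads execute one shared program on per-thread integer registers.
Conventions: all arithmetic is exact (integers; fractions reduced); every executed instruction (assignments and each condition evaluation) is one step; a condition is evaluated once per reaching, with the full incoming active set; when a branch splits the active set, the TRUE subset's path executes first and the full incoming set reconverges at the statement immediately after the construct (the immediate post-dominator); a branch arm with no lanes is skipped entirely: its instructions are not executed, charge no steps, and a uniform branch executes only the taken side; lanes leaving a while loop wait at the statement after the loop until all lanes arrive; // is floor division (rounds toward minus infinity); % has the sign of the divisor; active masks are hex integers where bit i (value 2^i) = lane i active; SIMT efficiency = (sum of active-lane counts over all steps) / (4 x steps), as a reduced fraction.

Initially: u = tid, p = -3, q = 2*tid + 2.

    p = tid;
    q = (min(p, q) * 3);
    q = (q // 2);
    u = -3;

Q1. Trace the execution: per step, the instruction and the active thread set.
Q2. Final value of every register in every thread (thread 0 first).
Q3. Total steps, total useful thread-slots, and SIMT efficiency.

step 0: p <- tid                     0xf
step 1: q <- (min(p, q) * 3)         0xf
step 2: q <- (q // 2)                0xf
step 3: u <- -3                      0xf

Answer: 4 steps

u: -3,-3,-3,-3
p: 0,1,2,3
q: 0,1,3,4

steps = 4; useful = 16; efficiency = 16/16 = 1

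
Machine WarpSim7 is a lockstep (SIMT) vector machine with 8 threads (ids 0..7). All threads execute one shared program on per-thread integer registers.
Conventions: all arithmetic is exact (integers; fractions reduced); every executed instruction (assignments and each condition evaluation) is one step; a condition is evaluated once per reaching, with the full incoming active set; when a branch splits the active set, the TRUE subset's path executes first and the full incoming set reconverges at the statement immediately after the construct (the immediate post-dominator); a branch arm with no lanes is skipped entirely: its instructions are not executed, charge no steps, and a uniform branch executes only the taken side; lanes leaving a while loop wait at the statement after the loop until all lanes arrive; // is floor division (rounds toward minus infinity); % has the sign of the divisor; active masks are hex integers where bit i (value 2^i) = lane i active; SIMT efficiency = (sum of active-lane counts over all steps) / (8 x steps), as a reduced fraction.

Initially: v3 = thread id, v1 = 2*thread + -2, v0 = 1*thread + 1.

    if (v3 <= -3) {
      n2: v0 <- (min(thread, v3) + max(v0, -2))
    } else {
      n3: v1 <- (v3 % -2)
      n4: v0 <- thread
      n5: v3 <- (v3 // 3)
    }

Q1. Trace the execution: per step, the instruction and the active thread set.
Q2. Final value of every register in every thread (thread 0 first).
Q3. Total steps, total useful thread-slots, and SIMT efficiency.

step 0: eval (v3 <= -3)              0xff
step 1: v1 <- (v3 % -2)              0xff
step 2: v0 <- thread                 0xff
step 3: v3 <- (v3 // 3)              0xff

Answer: 4 steps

v3: 0,0,0,1,1,1,2,2
v1: 0,-1,0,-1,0,-1,0,-1
v0: 0,1,2,3,4,5,6,7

steps = 4; useful = 32; efficiency = 32/32 = 1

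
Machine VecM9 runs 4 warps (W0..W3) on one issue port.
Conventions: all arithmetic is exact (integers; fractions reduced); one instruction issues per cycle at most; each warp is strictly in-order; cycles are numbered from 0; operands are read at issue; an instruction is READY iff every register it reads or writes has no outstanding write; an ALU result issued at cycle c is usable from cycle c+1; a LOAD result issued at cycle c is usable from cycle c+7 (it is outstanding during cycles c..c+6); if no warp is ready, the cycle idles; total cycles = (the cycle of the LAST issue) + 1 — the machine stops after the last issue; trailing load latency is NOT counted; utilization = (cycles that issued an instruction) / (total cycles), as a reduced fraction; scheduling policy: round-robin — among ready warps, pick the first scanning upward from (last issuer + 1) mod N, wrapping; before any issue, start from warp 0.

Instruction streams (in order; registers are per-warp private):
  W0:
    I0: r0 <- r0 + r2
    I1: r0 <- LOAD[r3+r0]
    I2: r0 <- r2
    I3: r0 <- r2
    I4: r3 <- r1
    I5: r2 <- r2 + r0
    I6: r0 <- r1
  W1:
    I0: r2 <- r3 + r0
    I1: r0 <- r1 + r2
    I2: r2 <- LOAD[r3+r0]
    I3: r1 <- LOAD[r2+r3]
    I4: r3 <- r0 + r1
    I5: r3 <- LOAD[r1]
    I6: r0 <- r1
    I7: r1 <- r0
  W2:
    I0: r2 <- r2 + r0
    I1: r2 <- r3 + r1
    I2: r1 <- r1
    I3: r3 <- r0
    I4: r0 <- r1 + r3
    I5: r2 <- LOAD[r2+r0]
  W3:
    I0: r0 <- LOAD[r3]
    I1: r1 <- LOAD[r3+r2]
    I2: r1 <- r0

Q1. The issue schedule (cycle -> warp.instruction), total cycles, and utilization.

cycle 0: W0.I0
cycle 1: W1.I0
cycle 2: W2.I0
cycle 3: W3.I0
cycle 4: W0.I1
cycle 5: W1.I1
cycle 6: W2.I1
cycle 7: W3.I1
cycle 8: W1.I2
cycle 9: W2.I2
cycle 10: W2.I3
cycle 11: W0.I2
cycle 12: W2.I4
cycle 13: W0.I3
cycle 14: W2.I5
cycle 15: W3.I2
cycle 16: W0.I4
cycle 17: W1.I3
cycle 18: W0.I5
cycle 19: W0.I6
cycle 20: idle
cycle 21: idle
cycle 22: idle
cycle 23: idle
cycle 24: W1.I4
cycle 25: W1.I5
cycle 26: W1.I6
cycle 27: W1.I7

Answer: 28 cycles, utilization 6/7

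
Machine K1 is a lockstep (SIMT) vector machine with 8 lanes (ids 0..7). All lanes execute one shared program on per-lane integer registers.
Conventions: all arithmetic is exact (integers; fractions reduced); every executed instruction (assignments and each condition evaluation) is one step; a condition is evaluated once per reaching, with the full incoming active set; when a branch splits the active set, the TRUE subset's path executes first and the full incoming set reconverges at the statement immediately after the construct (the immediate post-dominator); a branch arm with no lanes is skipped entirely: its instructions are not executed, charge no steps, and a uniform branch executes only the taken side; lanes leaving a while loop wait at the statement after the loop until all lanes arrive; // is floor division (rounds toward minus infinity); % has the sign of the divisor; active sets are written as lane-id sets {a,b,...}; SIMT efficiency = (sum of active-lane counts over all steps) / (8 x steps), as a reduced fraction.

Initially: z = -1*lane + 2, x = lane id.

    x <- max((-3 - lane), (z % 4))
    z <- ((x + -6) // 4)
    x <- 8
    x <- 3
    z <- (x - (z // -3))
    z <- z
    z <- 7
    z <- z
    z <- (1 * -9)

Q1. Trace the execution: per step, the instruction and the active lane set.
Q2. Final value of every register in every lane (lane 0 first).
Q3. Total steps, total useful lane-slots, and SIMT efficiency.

step 0: x <- max((-3 - lane), (z % 4)) {0,1,2,3,4,5,6,7}
step 1: z <- ((x + -6) // 4)         {0,1,2,3,4,5,6,7}
step 2: x <- 8                       {0,1,2,3,4,5,6,7}
step 3: x <- 3                       {0,1,2,3,4,5,6,7}
step 4: z <- (x - (z // -3))         {0,1,2,3,4,5,6,7}
step 5: z <- z                       {0,1,2,3,4,5,6,7}
step 6: z <- 7                       {0,1,2,3,4,5,6,7}
step 7: z <- z                       {0,1,2,3,4,5,6,7}
step 8: z <- (1 * -9)                {0,1,2,3,4,5,6,7}

Answer: 9 steps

z: -9,-9,-9,-9,-9,-9,-9,-9
x: 3,3,3,3,3,3,3,3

steps = 9; useful = 72; efficiency = 72/72 = 1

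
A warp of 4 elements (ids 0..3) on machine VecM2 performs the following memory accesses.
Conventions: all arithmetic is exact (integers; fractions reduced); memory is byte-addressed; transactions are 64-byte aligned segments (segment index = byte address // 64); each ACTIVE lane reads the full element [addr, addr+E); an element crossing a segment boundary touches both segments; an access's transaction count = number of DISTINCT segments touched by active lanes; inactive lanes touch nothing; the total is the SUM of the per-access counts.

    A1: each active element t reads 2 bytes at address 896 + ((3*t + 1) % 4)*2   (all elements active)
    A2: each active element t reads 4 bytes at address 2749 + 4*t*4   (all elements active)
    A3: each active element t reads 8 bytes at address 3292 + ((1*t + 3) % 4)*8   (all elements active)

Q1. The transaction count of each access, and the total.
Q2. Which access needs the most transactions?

A1: 1 transaction
A2: 2 transactions
A3: 1 transaction

Answer: 1,2,1; total 4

Answer: A2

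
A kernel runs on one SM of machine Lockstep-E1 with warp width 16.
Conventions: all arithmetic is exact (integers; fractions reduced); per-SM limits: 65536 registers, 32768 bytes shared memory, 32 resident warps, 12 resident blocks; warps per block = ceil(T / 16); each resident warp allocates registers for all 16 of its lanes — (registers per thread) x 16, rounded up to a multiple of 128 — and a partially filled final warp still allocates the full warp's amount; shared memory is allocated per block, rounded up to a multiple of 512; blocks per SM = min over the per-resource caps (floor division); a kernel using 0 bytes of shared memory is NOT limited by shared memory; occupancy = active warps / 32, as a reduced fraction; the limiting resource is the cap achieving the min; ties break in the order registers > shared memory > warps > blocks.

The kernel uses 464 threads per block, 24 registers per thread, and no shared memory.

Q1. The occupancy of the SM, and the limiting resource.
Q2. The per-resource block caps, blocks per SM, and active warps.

Answer: occupancy 29/32, limited by warps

registers: 5 blocks
shared memory: no limit (kernel uses none)
warps: 1 block
blocks: 12 blocks

Answer: 1 block, 29 active warps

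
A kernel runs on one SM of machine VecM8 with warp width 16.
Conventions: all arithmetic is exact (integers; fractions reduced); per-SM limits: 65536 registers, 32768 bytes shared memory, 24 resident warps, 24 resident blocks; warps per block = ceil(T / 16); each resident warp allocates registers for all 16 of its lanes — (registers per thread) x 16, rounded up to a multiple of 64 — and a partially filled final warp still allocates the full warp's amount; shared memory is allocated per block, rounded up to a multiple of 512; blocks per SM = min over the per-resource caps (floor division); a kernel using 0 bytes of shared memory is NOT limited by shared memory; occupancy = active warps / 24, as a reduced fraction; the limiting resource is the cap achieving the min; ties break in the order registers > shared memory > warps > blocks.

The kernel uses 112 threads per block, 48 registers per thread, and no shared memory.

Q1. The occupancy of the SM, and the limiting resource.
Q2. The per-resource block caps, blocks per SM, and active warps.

Answer: occupancy 7/8, limited by warps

registers: 12 blocks
shared memory: no limit (kernel uses none)
warps: 3 blocks
blocks: 24 blocks

Answer: 3 blocks, 21 active warps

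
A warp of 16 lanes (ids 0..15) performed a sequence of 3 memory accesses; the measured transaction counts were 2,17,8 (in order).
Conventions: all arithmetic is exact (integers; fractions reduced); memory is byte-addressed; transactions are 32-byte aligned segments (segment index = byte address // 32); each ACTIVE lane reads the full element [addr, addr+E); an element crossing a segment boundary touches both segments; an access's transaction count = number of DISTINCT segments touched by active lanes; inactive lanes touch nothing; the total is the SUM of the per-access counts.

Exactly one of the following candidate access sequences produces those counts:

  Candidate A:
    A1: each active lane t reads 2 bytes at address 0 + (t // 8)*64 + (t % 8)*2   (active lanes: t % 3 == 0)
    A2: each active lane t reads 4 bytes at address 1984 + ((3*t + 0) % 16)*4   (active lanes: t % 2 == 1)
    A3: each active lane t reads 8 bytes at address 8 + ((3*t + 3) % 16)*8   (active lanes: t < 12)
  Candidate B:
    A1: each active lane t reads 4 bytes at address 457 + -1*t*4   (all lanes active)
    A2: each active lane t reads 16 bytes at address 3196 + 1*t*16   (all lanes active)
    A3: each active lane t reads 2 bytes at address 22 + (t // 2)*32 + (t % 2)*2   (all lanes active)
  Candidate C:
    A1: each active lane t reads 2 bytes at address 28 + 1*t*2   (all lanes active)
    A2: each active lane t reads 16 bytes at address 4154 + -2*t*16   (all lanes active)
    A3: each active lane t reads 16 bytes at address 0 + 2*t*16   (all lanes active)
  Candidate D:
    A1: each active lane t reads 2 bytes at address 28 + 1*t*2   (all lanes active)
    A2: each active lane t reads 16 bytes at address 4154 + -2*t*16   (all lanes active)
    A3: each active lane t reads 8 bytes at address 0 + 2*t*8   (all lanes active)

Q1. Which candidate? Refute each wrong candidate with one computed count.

A: A2 gives 2 transactions, not 17
B: A1 gives 3 transactions, not 2
C: A3 gives 16 transactions, not 8
D: all counts match (2,17,8)

Answer: D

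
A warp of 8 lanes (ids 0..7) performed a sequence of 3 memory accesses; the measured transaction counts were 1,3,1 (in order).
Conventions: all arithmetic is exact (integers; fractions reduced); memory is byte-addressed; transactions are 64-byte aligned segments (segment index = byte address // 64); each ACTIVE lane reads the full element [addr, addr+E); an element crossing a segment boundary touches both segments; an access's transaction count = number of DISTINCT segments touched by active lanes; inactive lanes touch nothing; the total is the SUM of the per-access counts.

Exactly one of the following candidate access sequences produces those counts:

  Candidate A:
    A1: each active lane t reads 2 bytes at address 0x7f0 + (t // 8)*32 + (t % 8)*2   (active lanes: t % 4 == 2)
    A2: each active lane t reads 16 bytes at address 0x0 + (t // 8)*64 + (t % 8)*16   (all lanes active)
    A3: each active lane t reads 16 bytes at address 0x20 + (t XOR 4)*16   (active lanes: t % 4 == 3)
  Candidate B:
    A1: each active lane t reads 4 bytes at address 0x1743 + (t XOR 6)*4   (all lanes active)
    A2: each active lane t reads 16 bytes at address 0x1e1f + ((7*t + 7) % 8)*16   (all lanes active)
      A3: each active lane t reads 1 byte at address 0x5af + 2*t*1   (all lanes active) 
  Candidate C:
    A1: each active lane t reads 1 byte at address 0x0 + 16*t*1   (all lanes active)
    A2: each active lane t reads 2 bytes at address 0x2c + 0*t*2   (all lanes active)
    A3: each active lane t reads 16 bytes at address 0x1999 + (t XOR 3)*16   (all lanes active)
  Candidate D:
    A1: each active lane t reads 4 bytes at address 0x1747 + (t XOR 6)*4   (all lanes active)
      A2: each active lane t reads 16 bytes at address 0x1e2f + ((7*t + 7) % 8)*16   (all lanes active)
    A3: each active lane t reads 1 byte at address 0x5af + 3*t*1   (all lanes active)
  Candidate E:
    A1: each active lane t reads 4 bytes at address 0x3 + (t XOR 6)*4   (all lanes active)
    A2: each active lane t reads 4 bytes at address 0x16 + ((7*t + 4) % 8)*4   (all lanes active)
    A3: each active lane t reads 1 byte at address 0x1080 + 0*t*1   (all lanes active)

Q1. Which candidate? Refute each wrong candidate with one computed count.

A: A2 gives 2 transactions, not 3
C: A1 gives 2 transactions, not 1
D: A3 gives 2 transactions, not 1
E: A2 gives 1 transaction, not 3
B: all counts match (1,3,1)

Answer: B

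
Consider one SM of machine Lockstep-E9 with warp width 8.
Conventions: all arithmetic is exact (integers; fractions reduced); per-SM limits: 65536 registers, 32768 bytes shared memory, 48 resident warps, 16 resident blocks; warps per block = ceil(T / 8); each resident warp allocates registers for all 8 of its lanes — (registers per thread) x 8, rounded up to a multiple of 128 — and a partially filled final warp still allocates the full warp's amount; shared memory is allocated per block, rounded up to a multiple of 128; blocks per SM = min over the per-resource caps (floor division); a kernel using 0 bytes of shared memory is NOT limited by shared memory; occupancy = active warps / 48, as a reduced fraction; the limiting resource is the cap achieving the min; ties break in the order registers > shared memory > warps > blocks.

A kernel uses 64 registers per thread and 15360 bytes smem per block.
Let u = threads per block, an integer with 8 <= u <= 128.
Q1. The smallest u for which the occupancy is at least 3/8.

Answer: u = 65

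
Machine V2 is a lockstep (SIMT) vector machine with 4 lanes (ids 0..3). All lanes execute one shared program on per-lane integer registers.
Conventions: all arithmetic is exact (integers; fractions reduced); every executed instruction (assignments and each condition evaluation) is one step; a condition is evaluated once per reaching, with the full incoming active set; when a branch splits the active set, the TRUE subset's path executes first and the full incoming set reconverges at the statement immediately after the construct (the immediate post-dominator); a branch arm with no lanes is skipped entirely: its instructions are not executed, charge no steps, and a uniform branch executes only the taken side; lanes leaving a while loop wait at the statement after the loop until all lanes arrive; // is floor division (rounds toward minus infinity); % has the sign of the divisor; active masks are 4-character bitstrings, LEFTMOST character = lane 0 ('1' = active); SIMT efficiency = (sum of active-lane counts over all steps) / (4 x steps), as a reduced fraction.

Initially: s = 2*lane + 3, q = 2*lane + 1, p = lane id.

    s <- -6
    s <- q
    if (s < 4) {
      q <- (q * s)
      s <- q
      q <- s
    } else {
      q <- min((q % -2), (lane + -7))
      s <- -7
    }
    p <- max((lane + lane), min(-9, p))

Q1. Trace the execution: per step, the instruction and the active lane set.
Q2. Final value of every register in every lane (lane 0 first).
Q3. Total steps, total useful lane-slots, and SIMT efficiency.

step 0: s <- -6                      1111
step 1: s <- q                       1111
step 2: eval (s < 4)                 1111
step 3: q <- (q * s)                 1100
step 4: s <- q                       1100
step 5: q <- s                       1100
step 6: q <- min((q % -2), (lane + -7)) 0011
step 7: s <- -7                      0011
step 8: p <- max((lane + lane), min(-9, p)) 1111

Answer: 9 steps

s: 1,9,-7,-7
q: 1,9,-5,-4
p: 0,2,4,6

steps = 9; useful = 26; efficiency = 26/36 = 13/18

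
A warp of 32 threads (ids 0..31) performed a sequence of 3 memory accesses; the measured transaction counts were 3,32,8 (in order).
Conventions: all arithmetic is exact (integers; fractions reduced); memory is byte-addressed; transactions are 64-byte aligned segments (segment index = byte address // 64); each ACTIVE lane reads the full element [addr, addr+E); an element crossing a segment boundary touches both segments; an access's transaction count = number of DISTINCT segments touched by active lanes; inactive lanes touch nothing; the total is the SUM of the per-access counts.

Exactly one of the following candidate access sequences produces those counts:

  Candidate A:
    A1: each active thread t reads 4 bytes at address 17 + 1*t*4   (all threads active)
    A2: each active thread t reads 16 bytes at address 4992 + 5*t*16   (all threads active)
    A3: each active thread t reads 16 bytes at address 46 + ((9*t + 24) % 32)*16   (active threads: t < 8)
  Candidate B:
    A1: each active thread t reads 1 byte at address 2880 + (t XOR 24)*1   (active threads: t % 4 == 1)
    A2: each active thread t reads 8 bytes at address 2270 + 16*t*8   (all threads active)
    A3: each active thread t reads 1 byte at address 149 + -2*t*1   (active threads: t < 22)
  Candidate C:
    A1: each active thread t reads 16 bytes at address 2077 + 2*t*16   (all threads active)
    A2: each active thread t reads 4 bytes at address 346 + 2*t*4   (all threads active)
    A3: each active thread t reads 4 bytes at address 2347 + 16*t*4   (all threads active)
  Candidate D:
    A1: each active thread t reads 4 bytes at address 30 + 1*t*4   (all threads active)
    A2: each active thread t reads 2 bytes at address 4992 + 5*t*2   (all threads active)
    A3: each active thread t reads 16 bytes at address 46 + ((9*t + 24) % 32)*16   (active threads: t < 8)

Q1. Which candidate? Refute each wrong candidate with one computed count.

B: A1 gives 1 transaction, not 3
C: A1 gives 17 transactions, not 3
D: A2 gives 5 transactions, not 32
A: all counts match (3,32,8)

Answer: A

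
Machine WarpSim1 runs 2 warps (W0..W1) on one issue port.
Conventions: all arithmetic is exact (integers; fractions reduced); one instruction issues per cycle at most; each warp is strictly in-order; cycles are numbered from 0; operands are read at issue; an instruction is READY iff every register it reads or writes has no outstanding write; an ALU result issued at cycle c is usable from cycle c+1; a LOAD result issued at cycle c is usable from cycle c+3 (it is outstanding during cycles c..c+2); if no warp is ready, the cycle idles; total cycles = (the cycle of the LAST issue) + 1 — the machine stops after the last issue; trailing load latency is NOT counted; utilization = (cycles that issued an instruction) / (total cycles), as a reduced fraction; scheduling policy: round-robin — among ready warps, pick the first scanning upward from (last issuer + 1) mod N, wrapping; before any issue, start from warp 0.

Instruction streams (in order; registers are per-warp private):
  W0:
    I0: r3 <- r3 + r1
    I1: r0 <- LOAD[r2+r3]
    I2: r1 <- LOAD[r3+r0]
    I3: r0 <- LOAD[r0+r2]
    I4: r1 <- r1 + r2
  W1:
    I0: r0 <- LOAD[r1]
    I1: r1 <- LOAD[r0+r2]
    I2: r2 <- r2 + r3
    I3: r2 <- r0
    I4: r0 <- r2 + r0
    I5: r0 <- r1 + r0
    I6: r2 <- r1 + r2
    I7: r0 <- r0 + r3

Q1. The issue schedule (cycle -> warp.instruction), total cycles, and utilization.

cycle 0: W0.I0
cycle 1: W1.I0
cycle 2: W0.I1
cycle 3: idle
cycle 4: W1.I1
cycle 5: W0.I2
cycle 6: W1.I2
cycle 7: W0.I3
cycle 8: W1.I3
cycle 9: W0.I4
cycle 10: W1.I4
cycle 11: W1.I5
cycle 12: W1.I6
cycle 13: W1.I7

Answer: 14 cycles, utilization 13/14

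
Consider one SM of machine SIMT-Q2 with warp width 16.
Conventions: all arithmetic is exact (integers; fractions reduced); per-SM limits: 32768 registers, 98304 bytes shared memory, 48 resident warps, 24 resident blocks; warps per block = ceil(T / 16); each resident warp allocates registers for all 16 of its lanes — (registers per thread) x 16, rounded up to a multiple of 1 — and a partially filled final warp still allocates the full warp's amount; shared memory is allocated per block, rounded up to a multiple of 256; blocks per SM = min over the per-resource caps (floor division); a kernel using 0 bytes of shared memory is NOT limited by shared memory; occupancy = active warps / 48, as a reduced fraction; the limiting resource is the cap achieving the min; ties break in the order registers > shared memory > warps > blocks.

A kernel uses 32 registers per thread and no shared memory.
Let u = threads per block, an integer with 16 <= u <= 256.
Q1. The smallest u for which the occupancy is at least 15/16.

Answer: u = 17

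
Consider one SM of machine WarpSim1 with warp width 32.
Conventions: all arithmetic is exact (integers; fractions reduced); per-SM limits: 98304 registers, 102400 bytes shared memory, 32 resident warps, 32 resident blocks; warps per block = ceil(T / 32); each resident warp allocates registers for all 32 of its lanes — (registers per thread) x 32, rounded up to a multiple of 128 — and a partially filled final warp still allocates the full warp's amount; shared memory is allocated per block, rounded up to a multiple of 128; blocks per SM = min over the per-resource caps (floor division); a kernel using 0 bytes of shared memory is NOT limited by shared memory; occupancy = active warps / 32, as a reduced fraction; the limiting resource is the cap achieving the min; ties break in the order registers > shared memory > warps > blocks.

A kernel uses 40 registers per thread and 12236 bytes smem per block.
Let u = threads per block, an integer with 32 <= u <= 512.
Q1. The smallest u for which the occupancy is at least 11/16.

Answer: u = 65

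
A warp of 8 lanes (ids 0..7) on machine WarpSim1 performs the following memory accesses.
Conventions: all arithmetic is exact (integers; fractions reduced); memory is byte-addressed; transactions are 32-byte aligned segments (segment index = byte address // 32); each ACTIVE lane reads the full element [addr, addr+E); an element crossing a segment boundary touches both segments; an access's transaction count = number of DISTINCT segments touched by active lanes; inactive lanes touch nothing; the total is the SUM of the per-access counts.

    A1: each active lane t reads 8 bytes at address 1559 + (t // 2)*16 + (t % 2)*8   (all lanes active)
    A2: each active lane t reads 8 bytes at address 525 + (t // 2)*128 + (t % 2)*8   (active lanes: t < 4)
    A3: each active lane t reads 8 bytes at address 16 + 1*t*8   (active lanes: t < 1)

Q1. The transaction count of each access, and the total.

A1: 3 transactions
A2: 2 transactions
A3: 1 transaction

Answer: 3,2,1; total 6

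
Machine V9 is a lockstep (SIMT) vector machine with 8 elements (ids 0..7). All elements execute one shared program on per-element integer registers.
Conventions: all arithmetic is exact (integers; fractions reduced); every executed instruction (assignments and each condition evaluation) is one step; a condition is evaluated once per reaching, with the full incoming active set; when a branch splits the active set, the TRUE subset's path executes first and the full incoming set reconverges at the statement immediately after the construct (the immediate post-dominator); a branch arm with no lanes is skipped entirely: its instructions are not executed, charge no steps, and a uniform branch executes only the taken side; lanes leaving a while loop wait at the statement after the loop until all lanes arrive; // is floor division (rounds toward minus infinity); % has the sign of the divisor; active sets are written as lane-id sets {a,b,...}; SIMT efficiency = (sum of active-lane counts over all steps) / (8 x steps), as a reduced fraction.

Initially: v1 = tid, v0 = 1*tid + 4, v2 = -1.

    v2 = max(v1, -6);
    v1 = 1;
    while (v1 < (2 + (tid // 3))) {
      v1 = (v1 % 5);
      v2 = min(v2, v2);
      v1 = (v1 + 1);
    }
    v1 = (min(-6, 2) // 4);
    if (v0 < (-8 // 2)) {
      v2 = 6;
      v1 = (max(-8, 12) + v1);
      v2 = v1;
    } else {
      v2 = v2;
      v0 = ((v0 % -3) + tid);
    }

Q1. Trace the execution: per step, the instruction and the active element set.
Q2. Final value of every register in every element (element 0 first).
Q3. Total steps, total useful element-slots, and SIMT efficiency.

step 0: v2 <- max(v1, -6)            {0,1,2,3,4,5,6,7}
step 1: v1 <- 1                      {0,1,2,3,4,5,6,7}
step 2: eval (v1 < (2 + (tid // 3))) {0,1,2,3,4,5,6,7}
step 3: v1 <- (v1 % 5)               {0,1,2,3,4,5,6,7}
step 4: v2 <- min(v2, v2)            {0,1,2,3,4,5,6,7}
step 5: v1 <- (v1 + 1)               {0,1,2,3,4,5,6,7}
step 6: eval (v1 < (2 + (tid // 3))) {0,1,2,3,4,5,6,7}
step 7: v1 <- (v1 % 5)               {3,4,5,6,7}
step 8: v2 <- min(v2, v2)            {3,4,5,6,7}
step 9: v1 <- (v1 + 1)               {3,4,5,6,7}
step 10: eval (v1 < (2 + (tid // 3))) {3,4,5,6,7}
step 11: v1 <- (v1 % 5)               {6,7}
step 12: v2 <- min(v2, v2)            {6,7}
step 13: v1 <- (v1 + 1)               {6,7}
step 14: eval (v1 < (2 + (tid // 3))) {6,7}
step 15: v1 <- (min(-6, 2) // 4)      {0,1,2,3,4,5,6,7}
step 16: eval (v0 < (-8 // 2))        {0,1,2,3,4,5,6,7}
step 17: v2 <- v2                     {0,1,2,3,4,5,6,7}
step 18: v0 <- ((v0 % -3) + tid)      {0,1,2,3,4,5,6,7}

Answer: 19 steps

v1: -2,-2,-2,-2,-2,-2,-2,-2
v0: -2,0,2,1,3,5,4,6
v2: 0,1,2,3,4,5,6,7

steps = 19; useful = 116; efficiency = 116/152 = 29/38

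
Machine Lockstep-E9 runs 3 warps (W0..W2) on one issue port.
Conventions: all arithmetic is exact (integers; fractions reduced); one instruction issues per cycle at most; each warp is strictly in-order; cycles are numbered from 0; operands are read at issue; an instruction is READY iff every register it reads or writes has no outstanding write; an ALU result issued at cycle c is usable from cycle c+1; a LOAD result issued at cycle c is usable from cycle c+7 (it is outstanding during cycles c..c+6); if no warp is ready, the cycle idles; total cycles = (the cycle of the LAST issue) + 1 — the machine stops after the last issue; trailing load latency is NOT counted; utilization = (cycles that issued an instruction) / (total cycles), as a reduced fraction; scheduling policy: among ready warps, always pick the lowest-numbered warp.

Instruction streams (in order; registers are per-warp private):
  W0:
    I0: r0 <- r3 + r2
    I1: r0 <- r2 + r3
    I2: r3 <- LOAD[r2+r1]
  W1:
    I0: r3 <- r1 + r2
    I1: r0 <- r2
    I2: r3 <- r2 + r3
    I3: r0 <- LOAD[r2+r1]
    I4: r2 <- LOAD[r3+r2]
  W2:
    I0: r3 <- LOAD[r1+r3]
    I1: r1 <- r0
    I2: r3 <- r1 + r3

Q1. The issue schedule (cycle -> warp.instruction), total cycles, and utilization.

cycle 0: W0.I0
cycle 1: W0.I1
cycle 2: W0.I2
cycle 3: W1.I0
cycle 4: W1.I1
cycle 5: W1.I2
cycle 6: W1.I3
cycle 7: W1.I4
cycle 8: W2.I0
cycle 9: W2.I1
cycle 10: idle
cycle 11: idle
cycle 12: idle
cycle 13: idle
cycle 14: idle
cycle 15: W2.I2

Answer: 16 cycles, utilization 11/16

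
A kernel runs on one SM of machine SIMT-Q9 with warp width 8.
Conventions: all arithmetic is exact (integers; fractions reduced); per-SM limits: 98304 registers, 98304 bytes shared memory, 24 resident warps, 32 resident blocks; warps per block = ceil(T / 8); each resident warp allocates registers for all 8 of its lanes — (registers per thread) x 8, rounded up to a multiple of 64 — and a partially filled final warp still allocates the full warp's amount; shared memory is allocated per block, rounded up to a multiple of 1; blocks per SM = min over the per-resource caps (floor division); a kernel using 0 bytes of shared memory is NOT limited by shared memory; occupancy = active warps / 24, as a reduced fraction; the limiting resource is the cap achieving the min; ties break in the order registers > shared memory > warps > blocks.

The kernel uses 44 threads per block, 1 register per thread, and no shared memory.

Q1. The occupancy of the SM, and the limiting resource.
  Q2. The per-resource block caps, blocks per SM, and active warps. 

Answer: occupancy 1, limited by warps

registers: 256 blocks
shared memory: no limit (kernel uses none)
warps: 4 blocks
blocks: 32 blocks

Answer: 4 blocks, 24 active warps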